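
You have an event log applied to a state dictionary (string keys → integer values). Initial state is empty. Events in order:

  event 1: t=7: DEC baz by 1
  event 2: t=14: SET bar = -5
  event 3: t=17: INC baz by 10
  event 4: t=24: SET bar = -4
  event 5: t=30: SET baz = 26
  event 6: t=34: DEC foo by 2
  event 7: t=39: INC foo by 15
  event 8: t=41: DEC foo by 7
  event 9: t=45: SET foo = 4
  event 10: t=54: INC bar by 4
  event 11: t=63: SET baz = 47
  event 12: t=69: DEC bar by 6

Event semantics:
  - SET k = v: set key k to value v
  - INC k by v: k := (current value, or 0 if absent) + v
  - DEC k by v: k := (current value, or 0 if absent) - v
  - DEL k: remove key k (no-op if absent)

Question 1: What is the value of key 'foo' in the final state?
Track key 'foo' through all 12 events:
  event 1 (t=7: DEC baz by 1): foo unchanged
  event 2 (t=14: SET bar = -5): foo unchanged
  event 3 (t=17: INC baz by 10): foo unchanged
  event 4 (t=24: SET bar = -4): foo unchanged
  event 5 (t=30: SET baz = 26): foo unchanged
  event 6 (t=34: DEC foo by 2): foo (absent) -> -2
  event 7 (t=39: INC foo by 15): foo -2 -> 13
  event 8 (t=41: DEC foo by 7): foo 13 -> 6
  event 9 (t=45: SET foo = 4): foo 6 -> 4
  event 10 (t=54: INC bar by 4): foo unchanged
  event 11 (t=63: SET baz = 47): foo unchanged
  event 12 (t=69: DEC bar by 6): foo unchanged
Final: foo = 4

Answer: 4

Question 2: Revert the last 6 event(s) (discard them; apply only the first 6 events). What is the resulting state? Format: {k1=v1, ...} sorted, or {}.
Keep first 6 events (discard last 6):
  after event 1 (t=7: DEC baz by 1): {baz=-1}
  after event 2 (t=14: SET bar = -5): {bar=-5, baz=-1}
  after event 3 (t=17: INC baz by 10): {bar=-5, baz=9}
  after event 4 (t=24: SET bar = -4): {bar=-4, baz=9}
  after event 5 (t=30: SET baz = 26): {bar=-4, baz=26}
  after event 6 (t=34: DEC foo by 2): {bar=-4, baz=26, foo=-2}

Answer: {bar=-4, baz=26, foo=-2}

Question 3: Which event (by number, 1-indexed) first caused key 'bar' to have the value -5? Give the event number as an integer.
Looking for first event where bar becomes -5:
  event 2: bar (absent) -> -5  <-- first match

Answer: 2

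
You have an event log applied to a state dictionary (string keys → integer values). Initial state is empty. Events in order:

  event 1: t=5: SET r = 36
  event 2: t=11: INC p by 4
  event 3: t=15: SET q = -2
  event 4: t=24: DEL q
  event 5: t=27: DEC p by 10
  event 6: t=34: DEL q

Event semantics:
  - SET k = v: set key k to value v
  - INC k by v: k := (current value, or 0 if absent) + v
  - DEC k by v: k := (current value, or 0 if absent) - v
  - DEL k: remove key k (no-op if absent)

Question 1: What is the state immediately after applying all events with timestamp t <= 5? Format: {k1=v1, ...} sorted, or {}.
Apply events with t <= 5 (1 events):
  after event 1 (t=5: SET r = 36): {r=36}

Answer: {r=36}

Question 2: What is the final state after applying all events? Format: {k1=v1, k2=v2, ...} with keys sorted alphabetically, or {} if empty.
  after event 1 (t=5: SET r = 36): {r=36}
  after event 2 (t=11: INC p by 4): {p=4, r=36}
  after event 3 (t=15: SET q = -2): {p=4, q=-2, r=36}
  after event 4 (t=24: DEL q): {p=4, r=36}
  after event 5 (t=27: DEC p by 10): {p=-6, r=36}
  after event 6 (t=34: DEL q): {p=-6, r=36}

Answer: {p=-6, r=36}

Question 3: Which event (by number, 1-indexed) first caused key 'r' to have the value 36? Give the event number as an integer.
Answer: 1

Derivation:
Looking for first event where r becomes 36:
  event 1: r (absent) -> 36  <-- first match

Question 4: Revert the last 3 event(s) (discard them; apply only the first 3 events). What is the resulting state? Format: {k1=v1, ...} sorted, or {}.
Keep first 3 events (discard last 3):
  after event 1 (t=5: SET r = 36): {r=36}
  after event 2 (t=11: INC p by 4): {p=4, r=36}
  after event 3 (t=15: SET q = -2): {p=4, q=-2, r=36}

Answer: {p=4, q=-2, r=36}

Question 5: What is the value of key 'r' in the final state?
Answer: 36

Derivation:
Track key 'r' through all 6 events:
  event 1 (t=5: SET r = 36): r (absent) -> 36
  event 2 (t=11: INC p by 4): r unchanged
  event 3 (t=15: SET q = -2): r unchanged
  event 4 (t=24: DEL q): r unchanged
  event 5 (t=27: DEC p by 10): r unchanged
  event 6 (t=34: DEL q): r unchanged
Final: r = 36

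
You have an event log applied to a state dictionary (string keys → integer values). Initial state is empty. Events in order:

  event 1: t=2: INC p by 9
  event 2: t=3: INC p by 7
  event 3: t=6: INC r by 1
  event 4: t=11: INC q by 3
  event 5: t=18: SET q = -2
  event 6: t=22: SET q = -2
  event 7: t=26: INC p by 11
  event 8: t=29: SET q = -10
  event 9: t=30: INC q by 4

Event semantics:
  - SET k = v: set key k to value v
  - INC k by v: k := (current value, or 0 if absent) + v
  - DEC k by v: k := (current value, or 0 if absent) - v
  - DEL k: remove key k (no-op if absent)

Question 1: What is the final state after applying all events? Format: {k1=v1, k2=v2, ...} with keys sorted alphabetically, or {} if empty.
Answer: {p=27, q=-6, r=1}

Derivation:
  after event 1 (t=2: INC p by 9): {p=9}
  after event 2 (t=3: INC p by 7): {p=16}
  after event 3 (t=6: INC r by 1): {p=16, r=1}
  after event 4 (t=11: INC q by 3): {p=16, q=3, r=1}
  after event 5 (t=18: SET q = -2): {p=16, q=-2, r=1}
  after event 6 (t=22: SET q = -2): {p=16, q=-2, r=1}
  after event 7 (t=26: INC p by 11): {p=27, q=-2, r=1}
  after event 8 (t=29: SET q = -10): {p=27, q=-10, r=1}
  after event 9 (t=30: INC q by 4): {p=27, q=-6, r=1}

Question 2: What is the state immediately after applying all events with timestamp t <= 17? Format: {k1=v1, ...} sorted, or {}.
Apply events with t <= 17 (4 events):
  after event 1 (t=2: INC p by 9): {p=9}
  after event 2 (t=3: INC p by 7): {p=16}
  after event 3 (t=6: INC r by 1): {p=16, r=1}
  after event 4 (t=11: INC q by 3): {p=16, q=3, r=1}

Answer: {p=16, q=3, r=1}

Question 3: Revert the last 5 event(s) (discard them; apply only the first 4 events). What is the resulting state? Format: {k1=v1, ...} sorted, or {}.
Answer: {p=16, q=3, r=1}

Derivation:
Keep first 4 events (discard last 5):
  after event 1 (t=2: INC p by 9): {p=9}
  after event 2 (t=3: INC p by 7): {p=16}
  after event 3 (t=6: INC r by 1): {p=16, r=1}
  after event 4 (t=11: INC q by 3): {p=16, q=3, r=1}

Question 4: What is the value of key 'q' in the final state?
Answer: -6

Derivation:
Track key 'q' through all 9 events:
  event 1 (t=2: INC p by 9): q unchanged
  event 2 (t=3: INC p by 7): q unchanged
  event 3 (t=6: INC r by 1): q unchanged
  event 4 (t=11: INC q by 3): q (absent) -> 3
  event 5 (t=18: SET q = -2): q 3 -> -2
  event 6 (t=22: SET q = -2): q -2 -> -2
  event 7 (t=26: INC p by 11): q unchanged
  event 8 (t=29: SET q = -10): q -2 -> -10
  event 9 (t=30: INC q by 4): q -10 -> -6
Final: q = -6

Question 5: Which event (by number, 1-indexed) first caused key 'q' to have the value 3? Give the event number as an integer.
Answer: 4

Derivation:
Looking for first event where q becomes 3:
  event 4: q (absent) -> 3  <-- first match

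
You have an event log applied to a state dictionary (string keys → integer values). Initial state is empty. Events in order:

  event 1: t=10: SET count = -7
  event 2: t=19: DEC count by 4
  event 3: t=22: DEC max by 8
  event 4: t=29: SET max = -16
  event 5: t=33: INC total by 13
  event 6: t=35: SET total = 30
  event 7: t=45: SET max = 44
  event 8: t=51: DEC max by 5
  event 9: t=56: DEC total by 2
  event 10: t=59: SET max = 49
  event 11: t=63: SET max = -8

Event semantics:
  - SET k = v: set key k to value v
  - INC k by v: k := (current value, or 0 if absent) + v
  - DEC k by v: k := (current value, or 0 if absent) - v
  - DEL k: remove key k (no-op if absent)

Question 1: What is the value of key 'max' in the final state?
Answer: -8

Derivation:
Track key 'max' through all 11 events:
  event 1 (t=10: SET count = -7): max unchanged
  event 2 (t=19: DEC count by 4): max unchanged
  event 3 (t=22: DEC max by 8): max (absent) -> -8
  event 4 (t=29: SET max = -16): max -8 -> -16
  event 5 (t=33: INC total by 13): max unchanged
  event 6 (t=35: SET total = 30): max unchanged
  event 7 (t=45: SET max = 44): max -16 -> 44
  event 8 (t=51: DEC max by 5): max 44 -> 39
  event 9 (t=56: DEC total by 2): max unchanged
  event 10 (t=59: SET max = 49): max 39 -> 49
  event 11 (t=63: SET max = -8): max 49 -> -8
Final: max = -8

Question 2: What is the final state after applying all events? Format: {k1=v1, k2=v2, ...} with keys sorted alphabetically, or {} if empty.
  after event 1 (t=10: SET count = -7): {count=-7}
  after event 2 (t=19: DEC count by 4): {count=-11}
  after event 3 (t=22: DEC max by 8): {count=-11, max=-8}
  after event 4 (t=29: SET max = -16): {count=-11, max=-16}
  after event 5 (t=33: INC total by 13): {count=-11, max=-16, total=13}
  after event 6 (t=35: SET total = 30): {count=-11, max=-16, total=30}
  after event 7 (t=45: SET max = 44): {count=-11, max=44, total=30}
  after event 8 (t=51: DEC max by 5): {count=-11, max=39, total=30}
  after event 9 (t=56: DEC total by 2): {count=-11, max=39, total=28}
  after event 10 (t=59: SET max = 49): {count=-11, max=49, total=28}
  after event 11 (t=63: SET max = -8): {count=-11, max=-8, total=28}

Answer: {count=-11, max=-8, total=28}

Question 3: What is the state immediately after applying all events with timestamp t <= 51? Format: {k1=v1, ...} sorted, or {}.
Apply events with t <= 51 (8 events):
  after event 1 (t=10: SET count = -7): {count=-7}
  after event 2 (t=19: DEC count by 4): {count=-11}
  after event 3 (t=22: DEC max by 8): {count=-11, max=-8}
  after event 4 (t=29: SET max = -16): {count=-11, max=-16}
  after event 5 (t=33: INC total by 13): {count=-11, max=-16, total=13}
  after event 6 (t=35: SET total = 30): {count=-11, max=-16, total=30}
  after event 7 (t=45: SET max = 44): {count=-11, max=44, total=30}
  after event 8 (t=51: DEC max by 5): {count=-11, max=39, total=30}

Answer: {count=-11, max=39, total=30}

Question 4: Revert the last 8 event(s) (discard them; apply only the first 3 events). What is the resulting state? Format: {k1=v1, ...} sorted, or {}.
Answer: {count=-11, max=-8}

Derivation:
Keep first 3 events (discard last 8):
  after event 1 (t=10: SET count = -7): {count=-7}
  after event 2 (t=19: DEC count by 4): {count=-11}
  after event 3 (t=22: DEC max by 8): {count=-11, max=-8}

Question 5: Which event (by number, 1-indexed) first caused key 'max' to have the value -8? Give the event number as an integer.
Looking for first event where max becomes -8:
  event 3: max (absent) -> -8  <-- first match

Answer: 3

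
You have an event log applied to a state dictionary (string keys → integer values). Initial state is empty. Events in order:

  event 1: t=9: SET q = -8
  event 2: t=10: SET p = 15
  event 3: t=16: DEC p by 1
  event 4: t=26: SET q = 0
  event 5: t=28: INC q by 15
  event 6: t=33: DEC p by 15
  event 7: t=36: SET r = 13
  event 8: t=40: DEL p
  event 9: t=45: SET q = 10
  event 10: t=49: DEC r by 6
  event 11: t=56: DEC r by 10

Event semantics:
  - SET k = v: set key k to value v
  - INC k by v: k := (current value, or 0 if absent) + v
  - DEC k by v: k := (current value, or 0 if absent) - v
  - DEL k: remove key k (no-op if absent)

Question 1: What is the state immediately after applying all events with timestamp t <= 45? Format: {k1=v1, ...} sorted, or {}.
Answer: {q=10, r=13}

Derivation:
Apply events with t <= 45 (9 events):
  after event 1 (t=9: SET q = -8): {q=-8}
  after event 2 (t=10: SET p = 15): {p=15, q=-8}
  after event 3 (t=16: DEC p by 1): {p=14, q=-8}
  after event 4 (t=26: SET q = 0): {p=14, q=0}
  after event 5 (t=28: INC q by 15): {p=14, q=15}
  after event 6 (t=33: DEC p by 15): {p=-1, q=15}
  after event 7 (t=36: SET r = 13): {p=-1, q=15, r=13}
  after event 8 (t=40: DEL p): {q=15, r=13}
  after event 9 (t=45: SET q = 10): {q=10, r=13}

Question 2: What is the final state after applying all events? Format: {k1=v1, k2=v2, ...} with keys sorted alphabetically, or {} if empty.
Answer: {q=10, r=-3}

Derivation:
  after event 1 (t=9: SET q = -8): {q=-8}
  after event 2 (t=10: SET p = 15): {p=15, q=-8}
  after event 3 (t=16: DEC p by 1): {p=14, q=-8}
  after event 4 (t=26: SET q = 0): {p=14, q=0}
  after event 5 (t=28: INC q by 15): {p=14, q=15}
  after event 6 (t=33: DEC p by 15): {p=-1, q=15}
  after event 7 (t=36: SET r = 13): {p=-1, q=15, r=13}
  after event 8 (t=40: DEL p): {q=15, r=13}
  after event 9 (t=45: SET q = 10): {q=10, r=13}
  after event 10 (t=49: DEC r by 6): {q=10, r=7}
  after event 11 (t=56: DEC r by 10): {q=10, r=-3}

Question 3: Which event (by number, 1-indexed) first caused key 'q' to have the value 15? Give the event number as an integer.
Looking for first event where q becomes 15:
  event 1: q = -8
  event 2: q = -8
  event 3: q = -8
  event 4: q = 0
  event 5: q 0 -> 15  <-- first match

Answer: 5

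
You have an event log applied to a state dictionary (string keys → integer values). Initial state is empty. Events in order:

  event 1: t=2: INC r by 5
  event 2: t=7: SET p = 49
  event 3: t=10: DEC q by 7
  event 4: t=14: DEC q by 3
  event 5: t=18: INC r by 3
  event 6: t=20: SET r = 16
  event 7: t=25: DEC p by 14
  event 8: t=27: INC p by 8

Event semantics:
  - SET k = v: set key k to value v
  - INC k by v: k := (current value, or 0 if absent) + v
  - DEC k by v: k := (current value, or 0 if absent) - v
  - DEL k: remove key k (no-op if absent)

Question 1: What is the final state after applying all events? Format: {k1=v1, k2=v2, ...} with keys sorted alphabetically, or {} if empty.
Answer: {p=43, q=-10, r=16}

Derivation:
  after event 1 (t=2: INC r by 5): {r=5}
  after event 2 (t=7: SET p = 49): {p=49, r=5}
  after event 3 (t=10: DEC q by 7): {p=49, q=-7, r=5}
  after event 4 (t=14: DEC q by 3): {p=49, q=-10, r=5}
  after event 5 (t=18: INC r by 3): {p=49, q=-10, r=8}
  after event 6 (t=20: SET r = 16): {p=49, q=-10, r=16}
  after event 7 (t=25: DEC p by 14): {p=35, q=-10, r=16}
  after event 8 (t=27: INC p by 8): {p=43, q=-10, r=16}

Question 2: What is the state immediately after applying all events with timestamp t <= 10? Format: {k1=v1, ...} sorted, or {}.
Answer: {p=49, q=-7, r=5}

Derivation:
Apply events with t <= 10 (3 events):
  after event 1 (t=2: INC r by 5): {r=5}
  after event 2 (t=7: SET p = 49): {p=49, r=5}
  after event 3 (t=10: DEC q by 7): {p=49, q=-7, r=5}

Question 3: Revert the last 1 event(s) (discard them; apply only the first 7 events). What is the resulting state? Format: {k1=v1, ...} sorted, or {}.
Keep first 7 events (discard last 1):
  after event 1 (t=2: INC r by 5): {r=5}
  after event 2 (t=7: SET p = 49): {p=49, r=5}
  after event 3 (t=10: DEC q by 7): {p=49, q=-7, r=5}
  after event 4 (t=14: DEC q by 3): {p=49, q=-10, r=5}
  after event 5 (t=18: INC r by 3): {p=49, q=-10, r=8}
  after event 6 (t=20: SET r = 16): {p=49, q=-10, r=16}
  after event 7 (t=25: DEC p by 14): {p=35, q=-10, r=16}

Answer: {p=35, q=-10, r=16}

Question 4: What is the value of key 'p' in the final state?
Track key 'p' through all 8 events:
  event 1 (t=2: INC r by 5): p unchanged
  event 2 (t=7: SET p = 49): p (absent) -> 49
  event 3 (t=10: DEC q by 7): p unchanged
  event 4 (t=14: DEC q by 3): p unchanged
  event 5 (t=18: INC r by 3): p unchanged
  event 6 (t=20: SET r = 16): p unchanged
  event 7 (t=25: DEC p by 14): p 49 -> 35
  event 8 (t=27: INC p by 8): p 35 -> 43
Final: p = 43

Answer: 43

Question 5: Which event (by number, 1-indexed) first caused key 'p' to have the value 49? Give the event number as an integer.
Looking for first event where p becomes 49:
  event 2: p (absent) -> 49  <-- first match

Answer: 2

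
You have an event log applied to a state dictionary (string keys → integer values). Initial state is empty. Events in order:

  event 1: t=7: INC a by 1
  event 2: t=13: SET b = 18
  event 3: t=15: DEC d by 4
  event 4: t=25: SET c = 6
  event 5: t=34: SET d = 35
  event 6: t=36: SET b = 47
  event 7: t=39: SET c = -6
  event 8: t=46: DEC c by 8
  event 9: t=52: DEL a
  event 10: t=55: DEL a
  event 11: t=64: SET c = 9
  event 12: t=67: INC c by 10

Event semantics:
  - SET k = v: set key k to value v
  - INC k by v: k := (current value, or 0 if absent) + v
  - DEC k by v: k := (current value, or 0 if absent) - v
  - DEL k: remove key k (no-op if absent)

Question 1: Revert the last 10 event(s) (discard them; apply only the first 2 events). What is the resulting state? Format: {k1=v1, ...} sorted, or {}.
Keep first 2 events (discard last 10):
  after event 1 (t=7: INC a by 1): {a=1}
  after event 2 (t=13: SET b = 18): {a=1, b=18}

Answer: {a=1, b=18}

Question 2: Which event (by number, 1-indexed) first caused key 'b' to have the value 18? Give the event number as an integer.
Answer: 2

Derivation:
Looking for first event where b becomes 18:
  event 2: b (absent) -> 18  <-- first match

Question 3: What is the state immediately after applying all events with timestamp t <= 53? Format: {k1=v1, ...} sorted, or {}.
Answer: {b=47, c=-14, d=35}

Derivation:
Apply events with t <= 53 (9 events):
  after event 1 (t=7: INC a by 1): {a=1}
  after event 2 (t=13: SET b = 18): {a=1, b=18}
  after event 3 (t=15: DEC d by 4): {a=1, b=18, d=-4}
  after event 4 (t=25: SET c = 6): {a=1, b=18, c=6, d=-4}
  after event 5 (t=34: SET d = 35): {a=1, b=18, c=6, d=35}
  after event 6 (t=36: SET b = 47): {a=1, b=47, c=6, d=35}
  after event 7 (t=39: SET c = -6): {a=1, b=47, c=-6, d=35}
  after event 8 (t=46: DEC c by 8): {a=1, b=47, c=-14, d=35}
  after event 9 (t=52: DEL a): {b=47, c=-14, d=35}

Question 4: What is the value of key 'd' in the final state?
Answer: 35

Derivation:
Track key 'd' through all 12 events:
  event 1 (t=7: INC a by 1): d unchanged
  event 2 (t=13: SET b = 18): d unchanged
  event 3 (t=15: DEC d by 4): d (absent) -> -4
  event 4 (t=25: SET c = 6): d unchanged
  event 5 (t=34: SET d = 35): d -4 -> 35
  event 6 (t=36: SET b = 47): d unchanged
  event 7 (t=39: SET c = -6): d unchanged
  event 8 (t=46: DEC c by 8): d unchanged
  event 9 (t=52: DEL a): d unchanged
  event 10 (t=55: DEL a): d unchanged
  event 11 (t=64: SET c = 9): d unchanged
  event 12 (t=67: INC c by 10): d unchanged
Final: d = 35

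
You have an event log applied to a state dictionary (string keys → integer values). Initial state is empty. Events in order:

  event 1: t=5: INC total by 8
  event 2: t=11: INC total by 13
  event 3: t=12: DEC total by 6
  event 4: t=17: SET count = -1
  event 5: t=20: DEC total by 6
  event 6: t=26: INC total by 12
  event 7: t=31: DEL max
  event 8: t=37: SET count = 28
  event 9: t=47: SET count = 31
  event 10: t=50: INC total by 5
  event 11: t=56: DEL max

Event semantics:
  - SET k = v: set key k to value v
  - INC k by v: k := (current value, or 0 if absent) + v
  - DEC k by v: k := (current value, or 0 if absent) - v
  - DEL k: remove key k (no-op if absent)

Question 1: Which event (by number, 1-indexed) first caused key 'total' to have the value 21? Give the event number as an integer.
Looking for first event where total becomes 21:
  event 1: total = 8
  event 2: total 8 -> 21  <-- first match

Answer: 2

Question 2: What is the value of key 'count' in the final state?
Answer: 31

Derivation:
Track key 'count' through all 11 events:
  event 1 (t=5: INC total by 8): count unchanged
  event 2 (t=11: INC total by 13): count unchanged
  event 3 (t=12: DEC total by 6): count unchanged
  event 4 (t=17: SET count = -1): count (absent) -> -1
  event 5 (t=20: DEC total by 6): count unchanged
  event 6 (t=26: INC total by 12): count unchanged
  event 7 (t=31: DEL max): count unchanged
  event 8 (t=37: SET count = 28): count -1 -> 28
  event 9 (t=47: SET count = 31): count 28 -> 31
  event 10 (t=50: INC total by 5): count unchanged
  event 11 (t=56: DEL max): count unchanged
Final: count = 31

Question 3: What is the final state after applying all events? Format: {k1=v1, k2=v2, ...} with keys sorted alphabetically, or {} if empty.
Answer: {count=31, total=26}

Derivation:
  after event 1 (t=5: INC total by 8): {total=8}
  after event 2 (t=11: INC total by 13): {total=21}
  after event 3 (t=12: DEC total by 6): {total=15}
  after event 4 (t=17: SET count = -1): {count=-1, total=15}
  after event 5 (t=20: DEC total by 6): {count=-1, total=9}
  after event 6 (t=26: INC total by 12): {count=-1, total=21}
  after event 7 (t=31: DEL max): {count=-1, total=21}
  after event 8 (t=37: SET count = 28): {count=28, total=21}
  after event 9 (t=47: SET count = 31): {count=31, total=21}
  after event 10 (t=50: INC total by 5): {count=31, total=26}
  after event 11 (t=56: DEL max): {count=31, total=26}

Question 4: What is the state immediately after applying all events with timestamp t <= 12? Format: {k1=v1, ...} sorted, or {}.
Apply events with t <= 12 (3 events):
  after event 1 (t=5: INC total by 8): {total=8}
  after event 2 (t=11: INC total by 13): {total=21}
  after event 3 (t=12: DEC total by 6): {total=15}

Answer: {total=15}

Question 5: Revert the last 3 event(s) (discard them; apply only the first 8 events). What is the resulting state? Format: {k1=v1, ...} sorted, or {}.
Keep first 8 events (discard last 3):
  after event 1 (t=5: INC total by 8): {total=8}
  after event 2 (t=11: INC total by 13): {total=21}
  after event 3 (t=12: DEC total by 6): {total=15}
  after event 4 (t=17: SET count = -1): {count=-1, total=15}
  after event 5 (t=20: DEC total by 6): {count=-1, total=9}
  after event 6 (t=26: INC total by 12): {count=-1, total=21}
  after event 7 (t=31: DEL max): {count=-1, total=21}
  after event 8 (t=37: SET count = 28): {count=28, total=21}

Answer: {count=28, total=21}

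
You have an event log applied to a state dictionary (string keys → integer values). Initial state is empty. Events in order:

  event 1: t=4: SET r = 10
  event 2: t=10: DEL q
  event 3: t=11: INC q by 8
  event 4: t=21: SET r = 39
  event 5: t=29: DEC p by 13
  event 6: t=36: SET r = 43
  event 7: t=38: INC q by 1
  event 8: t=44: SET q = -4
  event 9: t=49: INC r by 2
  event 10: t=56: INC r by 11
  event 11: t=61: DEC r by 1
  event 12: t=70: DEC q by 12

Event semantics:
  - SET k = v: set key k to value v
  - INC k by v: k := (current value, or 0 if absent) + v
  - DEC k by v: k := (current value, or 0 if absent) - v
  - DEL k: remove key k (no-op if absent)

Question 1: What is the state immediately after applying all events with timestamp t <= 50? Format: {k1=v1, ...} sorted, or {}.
Answer: {p=-13, q=-4, r=45}

Derivation:
Apply events with t <= 50 (9 events):
  after event 1 (t=4: SET r = 10): {r=10}
  after event 2 (t=10: DEL q): {r=10}
  after event 3 (t=11: INC q by 8): {q=8, r=10}
  after event 4 (t=21: SET r = 39): {q=8, r=39}
  after event 5 (t=29: DEC p by 13): {p=-13, q=8, r=39}
  after event 6 (t=36: SET r = 43): {p=-13, q=8, r=43}
  after event 7 (t=38: INC q by 1): {p=-13, q=9, r=43}
  after event 8 (t=44: SET q = -4): {p=-13, q=-4, r=43}
  after event 9 (t=49: INC r by 2): {p=-13, q=-4, r=45}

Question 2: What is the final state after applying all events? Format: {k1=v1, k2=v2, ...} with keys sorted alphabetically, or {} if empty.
  after event 1 (t=4: SET r = 10): {r=10}
  after event 2 (t=10: DEL q): {r=10}
  after event 3 (t=11: INC q by 8): {q=8, r=10}
  after event 4 (t=21: SET r = 39): {q=8, r=39}
  after event 5 (t=29: DEC p by 13): {p=-13, q=8, r=39}
  after event 6 (t=36: SET r = 43): {p=-13, q=8, r=43}
  after event 7 (t=38: INC q by 1): {p=-13, q=9, r=43}
  after event 8 (t=44: SET q = -4): {p=-13, q=-4, r=43}
  after event 9 (t=49: INC r by 2): {p=-13, q=-4, r=45}
  after event 10 (t=56: INC r by 11): {p=-13, q=-4, r=56}
  after event 11 (t=61: DEC r by 1): {p=-13, q=-4, r=55}
  after event 12 (t=70: DEC q by 12): {p=-13, q=-16, r=55}

Answer: {p=-13, q=-16, r=55}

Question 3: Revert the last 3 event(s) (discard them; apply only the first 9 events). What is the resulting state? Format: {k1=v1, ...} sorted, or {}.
Keep first 9 events (discard last 3):
  after event 1 (t=4: SET r = 10): {r=10}
  after event 2 (t=10: DEL q): {r=10}
  after event 3 (t=11: INC q by 8): {q=8, r=10}
  after event 4 (t=21: SET r = 39): {q=8, r=39}
  after event 5 (t=29: DEC p by 13): {p=-13, q=8, r=39}
  after event 6 (t=36: SET r = 43): {p=-13, q=8, r=43}
  after event 7 (t=38: INC q by 1): {p=-13, q=9, r=43}
  after event 8 (t=44: SET q = -4): {p=-13, q=-4, r=43}
  after event 9 (t=49: INC r by 2): {p=-13, q=-4, r=45}

Answer: {p=-13, q=-4, r=45}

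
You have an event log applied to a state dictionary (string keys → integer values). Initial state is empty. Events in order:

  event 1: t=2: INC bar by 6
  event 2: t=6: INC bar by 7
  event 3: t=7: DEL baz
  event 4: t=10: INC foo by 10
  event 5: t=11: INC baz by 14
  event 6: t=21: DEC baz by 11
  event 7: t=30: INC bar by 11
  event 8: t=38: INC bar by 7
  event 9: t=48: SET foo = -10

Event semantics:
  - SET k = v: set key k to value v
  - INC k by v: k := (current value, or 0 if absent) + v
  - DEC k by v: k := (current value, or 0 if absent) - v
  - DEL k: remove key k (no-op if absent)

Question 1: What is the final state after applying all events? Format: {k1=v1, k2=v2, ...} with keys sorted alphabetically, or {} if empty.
Answer: {bar=31, baz=3, foo=-10}

Derivation:
  after event 1 (t=2: INC bar by 6): {bar=6}
  after event 2 (t=6: INC bar by 7): {bar=13}
  after event 3 (t=7: DEL baz): {bar=13}
  after event 4 (t=10: INC foo by 10): {bar=13, foo=10}
  after event 5 (t=11: INC baz by 14): {bar=13, baz=14, foo=10}
  after event 6 (t=21: DEC baz by 11): {bar=13, baz=3, foo=10}
  after event 7 (t=30: INC bar by 11): {bar=24, baz=3, foo=10}
  after event 8 (t=38: INC bar by 7): {bar=31, baz=3, foo=10}
  after event 9 (t=48: SET foo = -10): {bar=31, baz=3, foo=-10}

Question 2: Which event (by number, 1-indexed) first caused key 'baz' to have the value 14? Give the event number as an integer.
Answer: 5

Derivation:
Looking for first event where baz becomes 14:
  event 5: baz (absent) -> 14  <-- first match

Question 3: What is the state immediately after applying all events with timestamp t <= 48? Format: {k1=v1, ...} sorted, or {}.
Apply events with t <= 48 (9 events):
  after event 1 (t=2: INC bar by 6): {bar=6}
  after event 2 (t=6: INC bar by 7): {bar=13}
  after event 3 (t=7: DEL baz): {bar=13}
  after event 4 (t=10: INC foo by 10): {bar=13, foo=10}
  after event 5 (t=11: INC baz by 14): {bar=13, baz=14, foo=10}
  after event 6 (t=21: DEC baz by 11): {bar=13, baz=3, foo=10}
  after event 7 (t=30: INC bar by 11): {bar=24, baz=3, foo=10}
  after event 8 (t=38: INC bar by 7): {bar=31, baz=3, foo=10}
  after event 9 (t=48: SET foo = -10): {bar=31, baz=3, foo=-10}

Answer: {bar=31, baz=3, foo=-10}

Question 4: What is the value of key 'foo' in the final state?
Track key 'foo' through all 9 events:
  event 1 (t=2: INC bar by 6): foo unchanged
  event 2 (t=6: INC bar by 7): foo unchanged
  event 3 (t=7: DEL baz): foo unchanged
  event 4 (t=10: INC foo by 10): foo (absent) -> 10
  event 5 (t=11: INC baz by 14): foo unchanged
  event 6 (t=21: DEC baz by 11): foo unchanged
  event 7 (t=30: INC bar by 11): foo unchanged
  event 8 (t=38: INC bar by 7): foo unchanged
  event 9 (t=48: SET foo = -10): foo 10 -> -10
Final: foo = -10

Answer: -10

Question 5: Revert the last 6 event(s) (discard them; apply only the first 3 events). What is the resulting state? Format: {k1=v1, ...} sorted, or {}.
Answer: {bar=13}

Derivation:
Keep first 3 events (discard last 6):
  after event 1 (t=2: INC bar by 6): {bar=6}
  after event 2 (t=6: INC bar by 7): {bar=13}
  after event 3 (t=7: DEL baz): {bar=13}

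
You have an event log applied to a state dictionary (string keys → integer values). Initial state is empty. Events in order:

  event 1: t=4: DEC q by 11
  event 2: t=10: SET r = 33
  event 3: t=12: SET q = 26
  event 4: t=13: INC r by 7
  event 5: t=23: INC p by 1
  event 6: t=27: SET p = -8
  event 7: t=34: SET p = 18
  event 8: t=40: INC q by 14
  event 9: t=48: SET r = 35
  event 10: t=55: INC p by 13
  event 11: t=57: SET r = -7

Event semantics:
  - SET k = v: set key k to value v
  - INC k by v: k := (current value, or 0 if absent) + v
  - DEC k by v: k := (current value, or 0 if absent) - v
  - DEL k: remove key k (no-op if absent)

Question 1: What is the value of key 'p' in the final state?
Answer: 31

Derivation:
Track key 'p' through all 11 events:
  event 1 (t=4: DEC q by 11): p unchanged
  event 2 (t=10: SET r = 33): p unchanged
  event 3 (t=12: SET q = 26): p unchanged
  event 4 (t=13: INC r by 7): p unchanged
  event 5 (t=23: INC p by 1): p (absent) -> 1
  event 6 (t=27: SET p = -8): p 1 -> -8
  event 7 (t=34: SET p = 18): p -8 -> 18
  event 8 (t=40: INC q by 14): p unchanged
  event 9 (t=48: SET r = 35): p unchanged
  event 10 (t=55: INC p by 13): p 18 -> 31
  event 11 (t=57: SET r = -7): p unchanged
Final: p = 31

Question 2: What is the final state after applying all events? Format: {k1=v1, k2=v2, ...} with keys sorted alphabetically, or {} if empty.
Answer: {p=31, q=40, r=-7}

Derivation:
  after event 1 (t=4: DEC q by 11): {q=-11}
  after event 2 (t=10: SET r = 33): {q=-11, r=33}
  after event 3 (t=12: SET q = 26): {q=26, r=33}
  after event 4 (t=13: INC r by 7): {q=26, r=40}
  after event 5 (t=23: INC p by 1): {p=1, q=26, r=40}
  after event 6 (t=27: SET p = -8): {p=-8, q=26, r=40}
  after event 7 (t=34: SET p = 18): {p=18, q=26, r=40}
  after event 8 (t=40: INC q by 14): {p=18, q=40, r=40}
  after event 9 (t=48: SET r = 35): {p=18, q=40, r=35}
  after event 10 (t=55: INC p by 13): {p=31, q=40, r=35}
  after event 11 (t=57: SET r = -7): {p=31, q=40, r=-7}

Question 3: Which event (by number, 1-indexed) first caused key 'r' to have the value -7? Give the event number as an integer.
Looking for first event where r becomes -7:
  event 2: r = 33
  event 3: r = 33
  event 4: r = 40
  event 5: r = 40
  event 6: r = 40
  event 7: r = 40
  event 8: r = 40
  event 9: r = 35
  event 10: r = 35
  event 11: r 35 -> -7  <-- first match

Answer: 11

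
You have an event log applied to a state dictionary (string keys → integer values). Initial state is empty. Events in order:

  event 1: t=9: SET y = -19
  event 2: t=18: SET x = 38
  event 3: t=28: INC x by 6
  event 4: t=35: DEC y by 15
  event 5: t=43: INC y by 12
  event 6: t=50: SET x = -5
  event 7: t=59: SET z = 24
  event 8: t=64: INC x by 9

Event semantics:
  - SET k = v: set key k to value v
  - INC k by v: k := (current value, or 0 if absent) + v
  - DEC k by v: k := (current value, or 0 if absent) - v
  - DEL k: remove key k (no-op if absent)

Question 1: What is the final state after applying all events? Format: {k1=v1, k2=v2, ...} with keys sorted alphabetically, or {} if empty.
  after event 1 (t=9: SET y = -19): {y=-19}
  after event 2 (t=18: SET x = 38): {x=38, y=-19}
  after event 3 (t=28: INC x by 6): {x=44, y=-19}
  after event 4 (t=35: DEC y by 15): {x=44, y=-34}
  after event 5 (t=43: INC y by 12): {x=44, y=-22}
  after event 6 (t=50: SET x = -5): {x=-5, y=-22}
  after event 7 (t=59: SET z = 24): {x=-5, y=-22, z=24}
  after event 8 (t=64: INC x by 9): {x=4, y=-22, z=24}

Answer: {x=4, y=-22, z=24}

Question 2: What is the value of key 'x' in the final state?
Answer: 4

Derivation:
Track key 'x' through all 8 events:
  event 1 (t=9: SET y = -19): x unchanged
  event 2 (t=18: SET x = 38): x (absent) -> 38
  event 3 (t=28: INC x by 6): x 38 -> 44
  event 4 (t=35: DEC y by 15): x unchanged
  event 5 (t=43: INC y by 12): x unchanged
  event 6 (t=50: SET x = -5): x 44 -> -5
  event 7 (t=59: SET z = 24): x unchanged
  event 8 (t=64: INC x by 9): x -5 -> 4
Final: x = 4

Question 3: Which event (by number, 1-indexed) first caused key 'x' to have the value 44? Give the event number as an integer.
Answer: 3

Derivation:
Looking for first event where x becomes 44:
  event 2: x = 38
  event 3: x 38 -> 44  <-- first match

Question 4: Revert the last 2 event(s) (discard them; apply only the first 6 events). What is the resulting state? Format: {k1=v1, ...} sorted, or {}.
Answer: {x=-5, y=-22}

Derivation:
Keep first 6 events (discard last 2):
  after event 1 (t=9: SET y = -19): {y=-19}
  after event 2 (t=18: SET x = 38): {x=38, y=-19}
  after event 3 (t=28: INC x by 6): {x=44, y=-19}
  after event 4 (t=35: DEC y by 15): {x=44, y=-34}
  after event 5 (t=43: INC y by 12): {x=44, y=-22}
  after event 6 (t=50: SET x = -5): {x=-5, y=-22}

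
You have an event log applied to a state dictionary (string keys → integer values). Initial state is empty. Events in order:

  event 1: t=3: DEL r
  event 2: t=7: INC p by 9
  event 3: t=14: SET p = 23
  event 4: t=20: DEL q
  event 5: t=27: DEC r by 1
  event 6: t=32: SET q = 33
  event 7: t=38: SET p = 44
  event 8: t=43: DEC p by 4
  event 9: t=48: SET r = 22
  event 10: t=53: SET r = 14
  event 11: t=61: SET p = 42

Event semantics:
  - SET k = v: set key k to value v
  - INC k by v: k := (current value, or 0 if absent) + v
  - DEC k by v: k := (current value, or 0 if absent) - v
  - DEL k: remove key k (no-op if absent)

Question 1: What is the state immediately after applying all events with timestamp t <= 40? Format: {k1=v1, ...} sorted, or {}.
Apply events with t <= 40 (7 events):
  after event 1 (t=3: DEL r): {}
  after event 2 (t=7: INC p by 9): {p=9}
  after event 3 (t=14: SET p = 23): {p=23}
  after event 4 (t=20: DEL q): {p=23}
  after event 5 (t=27: DEC r by 1): {p=23, r=-1}
  after event 6 (t=32: SET q = 33): {p=23, q=33, r=-1}
  after event 7 (t=38: SET p = 44): {p=44, q=33, r=-1}

Answer: {p=44, q=33, r=-1}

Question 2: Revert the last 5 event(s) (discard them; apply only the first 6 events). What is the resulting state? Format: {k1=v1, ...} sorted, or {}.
Keep first 6 events (discard last 5):
  after event 1 (t=3: DEL r): {}
  after event 2 (t=7: INC p by 9): {p=9}
  after event 3 (t=14: SET p = 23): {p=23}
  after event 4 (t=20: DEL q): {p=23}
  after event 5 (t=27: DEC r by 1): {p=23, r=-1}
  after event 6 (t=32: SET q = 33): {p=23, q=33, r=-1}

Answer: {p=23, q=33, r=-1}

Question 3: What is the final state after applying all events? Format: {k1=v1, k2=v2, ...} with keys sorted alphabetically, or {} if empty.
  after event 1 (t=3: DEL r): {}
  after event 2 (t=7: INC p by 9): {p=9}
  after event 3 (t=14: SET p = 23): {p=23}
  after event 4 (t=20: DEL q): {p=23}
  after event 5 (t=27: DEC r by 1): {p=23, r=-1}
  after event 6 (t=32: SET q = 33): {p=23, q=33, r=-1}
  after event 7 (t=38: SET p = 44): {p=44, q=33, r=-1}
  after event 8 (t=43: DEC p by 4): {p=40, q=33, r=-1}
  after event 9 (t=48: SET r = 22): {p=40, q=33, r=22}
  after event 10 (t=53: SET r = 14): {p=40, q=33, r=14}
  after event 11 (t=61: SET p = 42): {p=42, q=33, r=14}

Answer: {p=42, q=33, r=14}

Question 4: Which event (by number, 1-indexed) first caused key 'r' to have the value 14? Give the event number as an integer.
Answer: 10

Derivation:
Looking for first event where r becomes 14:
  event 5: r = -1
  event 6: r = -1
  event 7: r = -1
  event 8: r = -1
  event 9: r = 22
  event 10: r 22 -> 14  <-- first match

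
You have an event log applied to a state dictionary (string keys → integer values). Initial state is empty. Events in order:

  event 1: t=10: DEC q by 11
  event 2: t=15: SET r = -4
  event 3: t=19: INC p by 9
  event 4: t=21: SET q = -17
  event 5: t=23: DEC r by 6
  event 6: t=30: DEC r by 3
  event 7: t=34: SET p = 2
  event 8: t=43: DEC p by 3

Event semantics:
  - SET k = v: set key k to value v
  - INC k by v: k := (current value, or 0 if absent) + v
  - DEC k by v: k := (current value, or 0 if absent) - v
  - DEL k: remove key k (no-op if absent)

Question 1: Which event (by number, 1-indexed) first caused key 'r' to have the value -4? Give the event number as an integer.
Looking for first event where r becomes -4:
  event 2: r (absent) -> -4  <-- first match

Answer: 2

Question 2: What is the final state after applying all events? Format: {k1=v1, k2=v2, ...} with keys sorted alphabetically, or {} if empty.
Answer: {p=-1, q=-17, r=-13}

Derivation:
  after event 1 (t=10: DEC q by 11): {q=-11}
  after event 2 (t=15: SET r = -4): {q=-11, r=-4}
  after event 3 (t=19: INC p by 9): {p=9, q=-11, r=-4}
  after event 4 (t=21: SET q = -17): {p=9, q=-17, r=-4}
  after event 5 (t=23: DEC r by 6): {p=9, q=-17, r=-10}
  after event 6 (t=30: DEC r by 3): {p=9, q=-17, r=-13}
  after event 7 (t=34: SET p = 2): {p=2, q=-17, r=-13}
  after event 8 (t=43: DEC p by 3): {p=-1, q=-17, r=-13}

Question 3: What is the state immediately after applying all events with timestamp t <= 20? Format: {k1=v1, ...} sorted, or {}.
Answer: {p=9, q=-11, r=-4}

Derivation:
Apply events with t <= 20 (3 events):
  after event 1 (t=10: DEC q by 11): {q=-11}
  after event 2 (t=15: SET r = -4): {q=-11, r=-4}
  after event 3 (t=19: INC p by 9): {p=9, q=-11, r=-4}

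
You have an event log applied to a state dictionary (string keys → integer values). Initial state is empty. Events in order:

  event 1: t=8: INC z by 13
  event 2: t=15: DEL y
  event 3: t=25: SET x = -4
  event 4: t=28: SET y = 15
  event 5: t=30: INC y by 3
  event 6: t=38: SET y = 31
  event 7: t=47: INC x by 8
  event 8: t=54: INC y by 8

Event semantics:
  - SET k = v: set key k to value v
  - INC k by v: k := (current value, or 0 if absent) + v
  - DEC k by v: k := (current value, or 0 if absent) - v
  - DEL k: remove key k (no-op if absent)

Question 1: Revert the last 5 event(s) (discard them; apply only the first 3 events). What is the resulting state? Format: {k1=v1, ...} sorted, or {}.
Answer: {x=-4, z=13}

Derivation:
Keep first 3 events (discard last 5):
  after event 1 (t=8: INC z by 13): {z=13}
  after event 2 (t=15: DEL y): {z=13}
  after event 3 (t=25: SET x = -4): {x=-4, z=13}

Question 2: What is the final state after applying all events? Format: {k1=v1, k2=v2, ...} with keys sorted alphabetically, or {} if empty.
Answer: {x=4, y=39, z=13}

Derivation:
  after event 1 (t=8: INC z by 13): {z=13}
  after event 2 (t=15: DEL y): {z=13}
  after event 3 (t=25: SET x = -4): {x=-4, z=13}
  after event 4 (t=28: SET y = 15): {x=-4, y=15, z=13}
  after event 5 (t=30: INC y by 3): {x=-4, y=18, z=13}
  after event 6 (t=38: SET y = 31): {x=-4, y=31, z=13}
  after event 7 (t=47: INC x by 8): {x=4, y=31, z=13}
  after event 8 (t=54: INC y by 8): {x=4, y=39, z=13}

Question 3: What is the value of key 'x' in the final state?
Track key 'x' through all 8 events:
  event 1 (t=8: INC z by 13): x unchanged
  event 2 (t=15: DEL y): x unchanged
  event 3 (t=25: SET x = -4): x (absent) -> -4
  event 4 (t=28: SET y = 15): x unchanged
  event 5 (t=30: INC y by 3): x unchanged
  event 6 (t=38: SET y = 31): x unchanged
  event 7 (t=47: INC x by 8): x -4 -> 4
  event 8 (t=54: INC y by 8): x unchanged
Final: x = 4

Answer: 4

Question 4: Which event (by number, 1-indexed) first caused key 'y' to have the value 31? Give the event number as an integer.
Answer: 6

Derivation:
Looking for first event where y becomes 31:
  event 4: y = 15
  event 5: y = 18
  event 6: y 18 -> 31  <-- first match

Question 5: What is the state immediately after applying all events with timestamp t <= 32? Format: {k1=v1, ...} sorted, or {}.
Apply events with t <= 32 (5 events):
  after event 1 (t=8: INC z by 13): {z=13}
  after event 2 (t=15: DEL y): {z=13}
  after event 3 (t=25: SET x = -4): {x=-4, z=13}
  after event 4 (t=28: SET y = 15): {x=-4, y=15, z=13}
  after event 5 (t=30: INC y by 3): {x=-4, y=18, z=13}

Answer: {x=-4, y=18, z=13}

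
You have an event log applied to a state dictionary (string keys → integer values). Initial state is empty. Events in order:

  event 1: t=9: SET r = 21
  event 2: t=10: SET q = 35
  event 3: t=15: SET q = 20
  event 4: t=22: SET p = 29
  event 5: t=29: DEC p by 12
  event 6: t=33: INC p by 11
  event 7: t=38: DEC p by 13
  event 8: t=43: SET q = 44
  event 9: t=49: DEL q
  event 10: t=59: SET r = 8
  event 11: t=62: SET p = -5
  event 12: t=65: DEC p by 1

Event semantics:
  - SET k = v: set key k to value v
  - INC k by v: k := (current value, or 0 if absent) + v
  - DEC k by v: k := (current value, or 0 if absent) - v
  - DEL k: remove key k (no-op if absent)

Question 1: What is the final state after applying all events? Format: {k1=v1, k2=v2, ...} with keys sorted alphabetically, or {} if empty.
Answer: {p=-6, r=8}

Derivation:
  after event 1 (t=9: SET r = 21): {r=21}
  after event 2 (t=10: SET q = 35): {q=35, r=21}
  after event 3 (t=15: SET q = 20): {q=20, r=21}
  after event 4 (t=22: SET p = 29): {p=29, q=20, r=21}
  after event 5 (t=29: DEC p by 12): {p=17, q=20, r=21}
  after event 6 (t=33: INC p by 11): {p=28, q=20, r=21}
  after event 7 (t=38: DEC p by 13): {p=15, q=20, r=21}
  after event 8 (t=43: SET q = 44): {p=15, q=44, r=21}
  after event 9 (t=49: DEL q): {p=15, r=21}
  after event 10 (t=59: SET r = 8): {p=15, r=8}
  after event 11 (t=62: SET p = -5): {p=-5, r=8}
  after event 12 (t=65: DEC p by 1): {p=-6, r=8}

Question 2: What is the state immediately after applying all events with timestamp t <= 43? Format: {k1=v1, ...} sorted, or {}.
Apply events with t <= 43 (8 events):
  after event 1 (t=9: SET r = 21): {r=21}
  after event 2 (t=10: SET q = 35): {q=35, r=21}
  after event 3 (t=15: SET q = 20): {q=20, r=21}
  after event 4 (t=22: SET p = 29): {p=29, q=20, r=21}
  after event 5 (t=29: DEC p by 12): {p=17, q=20, r=21}
  after event 6 (t=33: INC p by 11): {p=28, q=20, r=21}
  after event 7 (t=38: DEC p by 13): {p=15, q=20, r=21}
  after event 8 (t=43: SET q = 44): {p=15, q=44, r=21}

Answer: {p=15, q=44, r=21}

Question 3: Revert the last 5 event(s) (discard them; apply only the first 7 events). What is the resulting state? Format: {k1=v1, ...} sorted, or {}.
Keep first 7 events (discard last 5):
  after event 1 (t=9: SET r = 21): {r=21}
  after event 2 (t=10: SET q = 35): {q=35, r=21}
  after event 3 (t=15: SET q = 20): {q=20, r=21}
  after event 4 (t=22: SET p = 29): {p=29, q=20, r=21}
  after event 5 (t=29: DEC p by 12): {p=17, q=20, r=21}
  after event 6 (t=33: INC p by 11): {p=28, q=20, r=21}
  after event 7 (t=38: DEC p by 13): {p=15, q=20, r=21}

Answer: {p=15, q=20, r=21}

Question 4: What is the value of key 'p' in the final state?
Track key 'p' through all 12 events:
  event 1 (t=9: SET r = 21): p unchanged
  event 2 (t=10: SET q = 35): p unchanged
  event 3 (t=15: SET q = 20): p unchanged
  event 4 (t=22: SET p = 29): p (absent) -> 29
  event 5 (t=29: DEC p by 12): p 29 -> 17
  event 6 (t=33: INC p by 11): p 17 -> 28
  event 7 (t=38: DEC p by 13): p 28 -> 15
  event 8 (t=43: SET q = 44): p unchanged
  event 9 (t=49: DEL q): p unchanged
  event 10 (t=59: SET r = 8): p unchanged
  event 11 (t=62: SET p = -5): p 15 -> -5
  event 12 (t=65: DEC p by 1): p -5 -> -6
Final: p = -6

Answer: -6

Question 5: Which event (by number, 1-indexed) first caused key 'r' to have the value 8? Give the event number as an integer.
Looking for first event where r becomes 8:
  event 1: r = 21
  event 2: r = 21
  event 3: r = 21
  event 4: r = 21
  event 5: r = 21
  event 6: r = 21
  event 7: r = 21
  event 8: r = 21
  event 9: r = 21
  event 10: r 21 -> 8  <-- first match

Answer: 10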